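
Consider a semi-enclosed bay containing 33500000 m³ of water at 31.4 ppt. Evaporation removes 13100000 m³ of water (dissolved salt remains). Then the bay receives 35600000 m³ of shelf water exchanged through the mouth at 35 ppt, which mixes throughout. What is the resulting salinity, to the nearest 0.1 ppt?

41.0 ppt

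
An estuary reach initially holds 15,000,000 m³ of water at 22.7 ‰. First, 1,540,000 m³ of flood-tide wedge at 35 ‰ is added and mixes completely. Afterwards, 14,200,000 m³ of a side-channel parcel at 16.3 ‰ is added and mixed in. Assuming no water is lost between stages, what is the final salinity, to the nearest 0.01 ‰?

20.36 ‰

By conservation of dissolved salt,
Initial salt = 15,000,000×22.7 = 340,500,000
After stage 1: salt = 340,500,000 + 1,540,000×35 = 394,400,000; volume = 16,540,000 m³; S = 23.845 ‰
After stage 2: salt = 394,400,000 + 14,200,000×16.3 = 625,860,000; volume = 30,740,000 m³
S = 625,860,000 / 30,740,000 = 20.3598 ‰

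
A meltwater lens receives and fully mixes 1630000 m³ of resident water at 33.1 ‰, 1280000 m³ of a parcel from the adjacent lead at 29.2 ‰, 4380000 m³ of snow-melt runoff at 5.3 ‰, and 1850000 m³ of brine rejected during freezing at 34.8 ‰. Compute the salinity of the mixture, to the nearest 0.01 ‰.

Weighted by volume,
salt = 1,630,000×33.1 + 1,280,000×29.2 + 4,380,000×5.3 + 1,850,000×34.8 = 53,953,000 + 37,376,000 + 23,214,000 + 64,380,000 = 178,923,000
volume = 1,630,000 + 1,280,000 + 4,380,000 + 1,850,000 = 9,140,000 m³
S = 178,923,000 / 9,140,000 = 19.5758 ‰

19.58 ‰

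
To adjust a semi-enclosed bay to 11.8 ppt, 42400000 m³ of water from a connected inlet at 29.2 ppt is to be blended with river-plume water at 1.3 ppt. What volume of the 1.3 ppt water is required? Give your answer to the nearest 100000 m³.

70300000 m³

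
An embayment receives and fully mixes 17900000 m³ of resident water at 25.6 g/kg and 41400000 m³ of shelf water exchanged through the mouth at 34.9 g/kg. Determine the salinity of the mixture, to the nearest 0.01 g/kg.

Weighted by volume,
salt = 17,900,000×25.6 + 41,400,000×34.9 = 458,240,000 + 1,444,860,000 = 1,903,100,000
volume = 17,900,000 + 41,400,000 = 59,300,000 m³
S = 1,903,100,000 / 59,300,000 = 32.0927 g/kg

32.09 g/kg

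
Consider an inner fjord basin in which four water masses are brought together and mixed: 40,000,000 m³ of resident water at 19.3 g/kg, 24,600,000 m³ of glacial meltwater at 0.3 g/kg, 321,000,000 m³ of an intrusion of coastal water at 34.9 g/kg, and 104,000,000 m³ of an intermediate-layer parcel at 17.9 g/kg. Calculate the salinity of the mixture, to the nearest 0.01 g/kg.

28.28 g/kg

Total salt / total volume:
salt = 40,000,000×19.3 + 24,600,000×0.3 + 321,000,000×34.9 + 104,000,000×17.9 = 772,000,000 + 7,380,000 + 11,202,900,000 + 1,861,600,000 = 13,843,880,000
volume = 40,000,000 + 24,600,000 + 321,000,000 + 104,000,000 = 489,600,000 m³
S = 13,843,880,000 / 489,600,000 = 28.2759 g/kg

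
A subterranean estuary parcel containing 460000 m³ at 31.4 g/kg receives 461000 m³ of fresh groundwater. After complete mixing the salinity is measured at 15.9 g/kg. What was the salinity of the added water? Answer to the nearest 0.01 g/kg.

0.43 g/kg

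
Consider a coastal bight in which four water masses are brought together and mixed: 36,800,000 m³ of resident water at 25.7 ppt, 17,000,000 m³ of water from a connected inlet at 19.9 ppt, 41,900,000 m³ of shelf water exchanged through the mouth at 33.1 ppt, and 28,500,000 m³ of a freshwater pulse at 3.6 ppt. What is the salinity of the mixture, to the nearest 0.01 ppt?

22.33 ppt

By conservation of dissolved salt,
salt = 36,800,000×25.7 + 17,000,000×19.9 + 41,900,000×33.1 + 28,500,000×3.6 = 945,760,000 + 338,300,000 + 1,386,890,000 + 102,600,000 = 2,773,550,000
volume = 36,800,000 + 17,000,000 + 41,900,000 + 28,500,000 = 124,200,000 m³
S = 2,773,550,000 / 124,200,000 = 22.3313 ppt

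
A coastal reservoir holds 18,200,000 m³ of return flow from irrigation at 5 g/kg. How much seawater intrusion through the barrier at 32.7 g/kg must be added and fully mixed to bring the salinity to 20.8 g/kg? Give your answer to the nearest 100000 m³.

24200000 m³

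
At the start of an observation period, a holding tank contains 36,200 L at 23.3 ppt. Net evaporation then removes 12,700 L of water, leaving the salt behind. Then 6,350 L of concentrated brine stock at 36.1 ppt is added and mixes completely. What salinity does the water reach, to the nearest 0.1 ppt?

35.9 ppt

After evaporation: salt = 36,200×23.3 = 843,460; volume = 36,200 − 12,700 = 23,500 L
After mixing: salt = 843,460 + 6,350×36.1 = 1,072,695; volume = 23,500 + 6,350 = 29,850 L
S = 1,072,695 / 29,850 = 35.9362 ppt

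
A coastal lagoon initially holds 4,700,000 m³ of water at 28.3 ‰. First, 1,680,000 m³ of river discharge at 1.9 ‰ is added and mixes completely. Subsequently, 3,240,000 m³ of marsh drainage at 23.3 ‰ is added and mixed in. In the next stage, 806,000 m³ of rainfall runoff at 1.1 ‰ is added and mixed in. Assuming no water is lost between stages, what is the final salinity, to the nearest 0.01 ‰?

20.39 ‰

Conserving salt mass:
Initial salt = 4,700,000×28.3 = 133,010,000
After stage 1: salt = 133,010,000 + 1,680,000×1.9 = 136,202,000; volume = 6,380,000 m³; S = 21.348 ‰
After stage 2: salt = 136,202,000 + 3,240,000×23.3 = 211,694,000; volume = 9,620,000 m³; S = 22.006 ‰
After stage 3: salt = 211,694,000 + 806,000×1.1 = 212,580,600; volume = 10,426,000 m³
S = 212,580,600 / 10,426,000 = 20.3895 ‰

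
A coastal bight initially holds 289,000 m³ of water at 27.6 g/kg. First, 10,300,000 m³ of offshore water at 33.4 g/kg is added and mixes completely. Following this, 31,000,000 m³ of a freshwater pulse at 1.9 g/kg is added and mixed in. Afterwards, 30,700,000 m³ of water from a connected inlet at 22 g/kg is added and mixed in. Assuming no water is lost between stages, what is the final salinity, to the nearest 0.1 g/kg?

15.0 g/kg

Conserving salt mass:
Initial salt = 289,000×27.6 = 7,976,400
After stage 1: salt = 7,976,400 + 10,300,000×33.4 = 351,996,400; volume = 10,589,000 m³; S = 33.242 g/kg
After stage 2: salt = 351,996,400 + 31,000,000×1.9 = 410,896,400; volume = 41,589,000 m³; S = 9.88 g/kg
After stage 3: salt = 410,896,400 + 30,700,000×22 = 1,086,296,400; volume = 72,289,000 m³
S = 1,086,296,400 / 72,289,000 = 15.0271 g/kg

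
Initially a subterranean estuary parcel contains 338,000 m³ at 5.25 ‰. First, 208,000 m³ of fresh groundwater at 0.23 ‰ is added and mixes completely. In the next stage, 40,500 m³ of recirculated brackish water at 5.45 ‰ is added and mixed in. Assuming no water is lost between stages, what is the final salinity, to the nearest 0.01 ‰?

3.48 ‰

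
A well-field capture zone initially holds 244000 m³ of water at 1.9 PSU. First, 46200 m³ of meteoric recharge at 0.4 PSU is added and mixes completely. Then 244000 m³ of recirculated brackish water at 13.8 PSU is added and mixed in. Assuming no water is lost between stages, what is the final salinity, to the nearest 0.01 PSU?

7.21 PSU

Total salt / total volume:
Initial salt = 244,000×1.9 = 463,600
After stage 1: salt = 463,600 + 46,200×0.4 = 482,080; volume = 290,200 m³; S = 1.661 PSU
After stage 2: salt = 482,080 + 244,000×13.8 = 3,849,280; volume = 534,200 m³
S = 3,849,280 / 534,200 = 7.2057 PSU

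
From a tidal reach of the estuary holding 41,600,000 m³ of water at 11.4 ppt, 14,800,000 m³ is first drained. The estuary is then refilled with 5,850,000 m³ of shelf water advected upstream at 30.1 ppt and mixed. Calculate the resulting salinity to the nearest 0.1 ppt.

Remaining after removal: 26,800,000 m³ at 11.4 ppt (salt = 305,520,000)
After addition: salt = 305,520,000 + 5,850,000×30.1 = 481,605,000; volume = 32,650,000 m³
S = 481,605,000 / 32,650,000 = 14.7505 ppt

14.8 ppt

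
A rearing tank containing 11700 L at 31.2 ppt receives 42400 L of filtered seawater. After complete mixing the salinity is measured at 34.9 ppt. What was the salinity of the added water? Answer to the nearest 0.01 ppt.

35.92 ppt

Salt balance: 11,700×31.2 + 42,400×S = 54,100×34.9
365,040 + 42,400·S = 1,888,090
S = (1,888,090 − 365,040) / 42,400 = 35.921 ppt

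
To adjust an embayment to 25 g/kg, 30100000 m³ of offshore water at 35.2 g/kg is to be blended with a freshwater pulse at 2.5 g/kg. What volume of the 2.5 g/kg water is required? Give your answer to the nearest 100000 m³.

Salt balance: 30,100,000×35.2 + V×2.5 = (30,100,000+V)×25
1,059,520,000 + 2.5V = 752,500,000 + 25V
307,020,000 = 22.5V
V = 13,645,333.33 m³

13600000 m³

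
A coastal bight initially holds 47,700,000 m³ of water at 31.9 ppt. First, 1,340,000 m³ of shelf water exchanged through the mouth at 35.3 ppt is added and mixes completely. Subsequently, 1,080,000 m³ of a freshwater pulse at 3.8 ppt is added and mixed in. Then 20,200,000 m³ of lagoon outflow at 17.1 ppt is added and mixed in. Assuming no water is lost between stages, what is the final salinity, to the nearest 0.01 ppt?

Weighted by volume,
Initial salt = 47,700,000×31.9 = 1,521,630,000
After stage 1: salt = 1,521,630,000 + 1,340,000×35.3 = 1,568,932,000; volume = 49,040,000 m³; S = 31.993 ppt
After stage 2: salt = 1,568,932,000 + 1,080,000×3.8 = 1,573,036,000; volume = 50,120,000 m³; S = 31.385 ppt
After stage 3: salt = 1,573,036,000 + 20,200,000×17.1 = 1,918,456,000; volume = 70,320,000 m³
S = 1,918,456,000 / 70,320,000 = 27.2818 ppt

27.28 ppt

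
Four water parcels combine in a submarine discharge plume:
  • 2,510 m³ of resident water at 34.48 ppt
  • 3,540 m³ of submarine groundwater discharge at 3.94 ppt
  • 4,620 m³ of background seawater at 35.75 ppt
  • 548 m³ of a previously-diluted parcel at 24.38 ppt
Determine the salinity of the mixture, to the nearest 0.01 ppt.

24.87 ppt

Salt balance:
salt = 2,510×34.48 + 3,540×3.94 + 4,620×35.75 + 548×24.38 = 86,544.8 + 13,947.6 + 165,165 + 13,360.24 = 279,017.64
volume = 2,510 + 3,540 + 4,620 + 548 = 11,218 m³
S = 279,017.64 / 11,218 = 24.8723 ppt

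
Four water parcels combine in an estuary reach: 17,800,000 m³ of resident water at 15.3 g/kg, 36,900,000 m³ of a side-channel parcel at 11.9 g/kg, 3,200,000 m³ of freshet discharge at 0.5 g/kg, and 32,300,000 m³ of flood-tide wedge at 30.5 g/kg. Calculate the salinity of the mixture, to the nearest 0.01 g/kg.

18.83 g/kg

Mass of salt is conserved:
salt = 17,800,000×15.3 + 36,900,000×11.9 + 3,200,000×0.5 + 32,300,000×30.5 = 272,340,000 + 439,110,000 + 1,600,000 + 985,150,000 = 1,698,200,000
volume = 17,800,000 + 36,900,000 + 3,200,000 + 32,300,000 = 90,200,000 m³
S = 1,698,200,000 / 90,200,000 = 18.8271 g/kg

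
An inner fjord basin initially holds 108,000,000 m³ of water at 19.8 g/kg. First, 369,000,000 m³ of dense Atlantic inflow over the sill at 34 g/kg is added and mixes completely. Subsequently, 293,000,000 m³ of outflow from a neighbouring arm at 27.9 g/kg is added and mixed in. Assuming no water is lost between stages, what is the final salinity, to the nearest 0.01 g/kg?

Total salt / total volume:
Initial salt = 108,000,000×19.8 = 2,138,400,000
After stage 1: salt = 2,138,400,000 + 369,000,000×34 = 14,684,400,000; volume = 477,000,000 m³; S = 30.785 g/kg
After stage 2: salt = 14,684,400,000 + 293,000,000×27.9 = 22,859,100,000; volume = 770,000,000 m³
S = 22,859,100,000 / 770,000,000 = 29.6871 g/kg

29.69 g/kg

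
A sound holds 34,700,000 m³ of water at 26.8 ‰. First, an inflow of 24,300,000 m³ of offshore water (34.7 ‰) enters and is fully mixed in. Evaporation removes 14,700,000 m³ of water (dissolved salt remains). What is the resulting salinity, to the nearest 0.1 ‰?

40.0 ‰

After mixing: salt = 34,700,000×26.8 + 24,300,000×34.7 = 1,773,170,000; volume = 59,000,000 m³
After evaporation: salt unchanged = 1,773,170,000; volume = 59,000,000 − 14,700,000 = 44,300,000 m³
S = 1,773,170,000 / 44,300,000 = 40.0264 ‰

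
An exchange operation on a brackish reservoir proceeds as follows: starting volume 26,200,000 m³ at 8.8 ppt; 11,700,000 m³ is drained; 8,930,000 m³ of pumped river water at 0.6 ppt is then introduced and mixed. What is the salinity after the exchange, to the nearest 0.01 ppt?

5.67 ppt

Remaining after removal: 14,500,000 m³ at 8.8 ppt (salt = 127,600,000)
After addition: salt = 127,600,000 + 8,930,000×0.6 = 132,958,000; volume = 23,430,000 m³
S = 132,958,000 / 23,430,000 = 5.6747 ppt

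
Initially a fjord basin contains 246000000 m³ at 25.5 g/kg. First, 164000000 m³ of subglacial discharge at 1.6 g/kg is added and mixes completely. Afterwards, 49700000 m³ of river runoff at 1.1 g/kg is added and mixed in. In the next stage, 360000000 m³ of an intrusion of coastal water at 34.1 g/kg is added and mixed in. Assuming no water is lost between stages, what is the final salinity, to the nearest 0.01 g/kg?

23.02 g/kg

Weighted by volume,
Initial salt = 246,000,000×25.5 = 6,273,000,000
After stage 1: salt = 6,273,000,000 + 164,000,000×1.6 = 6,535,400,000; volume = 410,000,000 m³; S = 15.94 g/kg
After stage 2: salt = 6,535,400,000 + 49,700,000×1.1 = 6,590,070,000; volume = 459,700,000 m³; S = 14.336 g/kg
After stage 3: salt = 6,590,070,000 + 360,000,000×34.1 = 18,866,070,000; volume = 819,700,000 m³
S = 18,866,070,000 / 819,700,000 = 23.0158 g/kg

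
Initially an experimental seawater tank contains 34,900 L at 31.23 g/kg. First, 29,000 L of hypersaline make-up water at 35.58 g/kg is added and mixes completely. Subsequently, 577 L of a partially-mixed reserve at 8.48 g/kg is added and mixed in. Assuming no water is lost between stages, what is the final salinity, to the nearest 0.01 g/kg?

32.98 g/kg

Weighted by volume,
Initial salt = 34,900×31.23 = 1,089,927
After stage 1: salt = 1,089,927 + 29,000×35.58 = 2,121,747; volume = 63,900 L; S = 33.204 g/kg
After stage 2: salt = 2,121,747 + 577×8.48 = 2,126,639.96; volume = 64,477 L
S = 2,126,639.96 / 64,477 = 32.9829 g/kg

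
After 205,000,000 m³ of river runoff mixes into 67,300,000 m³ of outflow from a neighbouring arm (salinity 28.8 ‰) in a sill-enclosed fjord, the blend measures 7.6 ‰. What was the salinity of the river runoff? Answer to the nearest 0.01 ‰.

0.64 ‰

Salt balance: 67,300,000×28.8 + 205,000,000×S = 272,300,000×7.6
1,938,240,000 + 205,000,000·S = 2,069,480,000
S = (2,069,480,000 − 1,938,240,000) / 205,000,000 = 0.6402 ‰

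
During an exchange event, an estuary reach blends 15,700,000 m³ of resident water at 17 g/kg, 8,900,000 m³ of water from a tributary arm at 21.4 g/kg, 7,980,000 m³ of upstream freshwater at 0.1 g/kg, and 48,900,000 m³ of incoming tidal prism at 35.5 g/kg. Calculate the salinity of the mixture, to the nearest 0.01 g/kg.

26.93 g/kg

Weighted by volume,
salt = 15,700,000×17 + 8,900,000×21.4 + 7,980,000×0.1 + 48,900,000×35.5 = 266,900,000 + 190,460,000 + 798,000 + 1,735,950,000 = 2,194,108,000
volume = 15,700,000 + 8,900,000 + 7,980,000 + 48,900,000 = 81,480,000 m³
S = 2,194,108,000 / 81,480,000 = 26.9282 g/kg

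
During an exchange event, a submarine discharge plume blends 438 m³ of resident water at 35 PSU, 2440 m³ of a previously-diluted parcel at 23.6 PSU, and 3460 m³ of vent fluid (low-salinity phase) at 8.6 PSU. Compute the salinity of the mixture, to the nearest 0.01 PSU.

16.20 PSU

Total salt / total volume:
salt = 438×35 + 2,440×23.6 + 3,460×8.6 = 15,330 + 57,584 + 29,756 = 102,670
volume = 438 + 2,440 + 3,460 = 6,338 m³
S = 102,670 / 6,338 = 16.1991 PSU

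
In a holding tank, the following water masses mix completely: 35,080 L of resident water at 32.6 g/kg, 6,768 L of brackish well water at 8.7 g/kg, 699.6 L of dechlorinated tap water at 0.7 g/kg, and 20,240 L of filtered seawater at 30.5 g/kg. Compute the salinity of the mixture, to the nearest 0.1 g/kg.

29.0 g/kg

By conservation of dissolved salt,
salt = 35,080×32.6 + 6,768×8.7 + 699.6×0.7 + 20,240×30.5 = 1,143,608 + 58,881.6 + 489.72 + 617,320 = 1,820,299.32
volume = 35,080 + 6,768 + 699.6 + 20,240 = 62,787.6 L
S = 1,820,299.32 / 62,787.6 = 28.991 g/kg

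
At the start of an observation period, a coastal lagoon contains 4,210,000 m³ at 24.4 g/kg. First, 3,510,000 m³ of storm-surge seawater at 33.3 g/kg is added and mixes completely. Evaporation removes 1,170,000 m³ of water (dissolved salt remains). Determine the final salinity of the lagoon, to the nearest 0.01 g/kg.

After mixing: salt = 4,210,000×24.4 + 3,510,000×33.3 = 219,607,000; volume = 7,720,000 m³
After evaporation: salt unchanged = 219,607,000; volume = 7,720,000 − 1,170,000 = 6,550,000 m³
S = 219,607,000 / 6,550,000 = 33.5278 g/kg

33.53 g/kg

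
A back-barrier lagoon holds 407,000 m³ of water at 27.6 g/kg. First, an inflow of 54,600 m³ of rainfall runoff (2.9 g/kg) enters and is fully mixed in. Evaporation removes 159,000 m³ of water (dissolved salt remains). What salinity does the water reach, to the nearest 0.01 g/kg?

37.65 g/kg

After mixing: salt = 407,000×27.6 + 54,600×2.9 = 11,391,540; volume = 461,600 m³
After evaporation: salt unchanged = 11,391,540; volume = 461,600 − 159,000 = 302,600 m³
S = 11,391,540 / 302,600 = 37.6455 g/kg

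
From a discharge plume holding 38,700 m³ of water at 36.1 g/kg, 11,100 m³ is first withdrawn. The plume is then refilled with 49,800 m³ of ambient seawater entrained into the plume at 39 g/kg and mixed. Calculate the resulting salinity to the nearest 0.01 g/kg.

Remaining after removal: 27,600 m³ at 36.1 g/kg (salt = 996,360)
After addition: salt = 996,360 + 49,800×39 = 2,938,560; volume = 77,400 m³
S = 2,938,560 / 77,400 = 37.9659 g/kg

37.97 g/kg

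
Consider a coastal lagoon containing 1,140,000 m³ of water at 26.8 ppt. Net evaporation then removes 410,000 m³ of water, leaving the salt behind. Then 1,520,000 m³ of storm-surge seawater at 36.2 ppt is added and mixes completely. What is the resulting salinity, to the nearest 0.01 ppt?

After evaporation: salt = 1,140,000×26.8 = 30,552,000; volume = 1,140,000 − 410,000 = 730,000 m³
After mixing: salt = 30,552,000 + 1,520,000×36.2 = 85,576,000; volume = 730,000 + 1,520,000 = 2,250,000 m³
S = 85,576,000 / 2,250,000 = 38.0338 ppt

38.03 ppt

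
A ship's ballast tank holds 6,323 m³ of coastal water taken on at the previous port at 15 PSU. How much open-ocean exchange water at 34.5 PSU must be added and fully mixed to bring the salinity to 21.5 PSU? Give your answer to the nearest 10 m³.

3160 m³

Salt balance: 6,323×15 + V×34.5 = (6,323+V)×21.5
94,845 + 34.5V = 135,944.5 + 21.5V
41,099.5 = 13V
V = 3,161.5 m³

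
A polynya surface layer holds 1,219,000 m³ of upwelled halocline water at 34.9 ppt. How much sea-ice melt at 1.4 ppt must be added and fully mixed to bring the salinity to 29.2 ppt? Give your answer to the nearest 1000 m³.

250000 m³

Salt balance: 1,219,000×34.9 + V×1.4 = (1,219,000+V)×29.2
42,543,100 + 1.4V = 35,594,800 + 29.2V
6,948,300 = 27.8V
V = 249,938.85 m³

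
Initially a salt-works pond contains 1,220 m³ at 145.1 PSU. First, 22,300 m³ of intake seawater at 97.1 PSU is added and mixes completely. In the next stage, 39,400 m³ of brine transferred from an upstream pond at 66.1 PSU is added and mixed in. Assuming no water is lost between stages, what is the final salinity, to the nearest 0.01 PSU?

Conserving salt mass:
Initial salt = 1,220×145.1 = 177,022
After stage 1: salt = 177,022 + 22,300×97.1 = 2,342,352; volume = 23,520 m³; S = 99.59 PSU
After stage 2: salt = 2,342,352 + 39,400×66.1 = 4,946,692; volume = 62,920 m³
S = 4,946,692 / 62,920 = 78.6188 PSU

78.62 PSU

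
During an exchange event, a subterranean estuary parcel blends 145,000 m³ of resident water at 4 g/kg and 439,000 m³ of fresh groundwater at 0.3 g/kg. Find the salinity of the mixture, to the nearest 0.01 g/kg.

1.22 g/kg

Total salt / total volume:
salt = 145,000×4 + 439,000×0.3 = 580,000 + 131,700 = 711,700
volume = 145,000 + 439,000 = 584,000 m³
S = 711,700 / 584,000 = 1.2187 g/kg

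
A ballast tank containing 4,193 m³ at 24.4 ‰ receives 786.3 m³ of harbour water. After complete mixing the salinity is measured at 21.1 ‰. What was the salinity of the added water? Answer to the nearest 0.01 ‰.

3.50 ‰

Salt balance: 4,193×24.4 + 786.3×S = 4,979.3×21.1
102,309.2 + 786.3·S = 105,063.23
S = (105,063.23 − 102,309.2) / 786.3 = 3.5025 ‰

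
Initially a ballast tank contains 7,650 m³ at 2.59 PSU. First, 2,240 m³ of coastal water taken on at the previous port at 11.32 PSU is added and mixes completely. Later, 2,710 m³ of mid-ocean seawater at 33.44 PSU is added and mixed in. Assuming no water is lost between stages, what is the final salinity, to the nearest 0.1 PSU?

10.8 PSU

Weighted by volume,
Initial salt = 7,650×2.59 = 19,813.5
After stage 1: salt = 19,813.5 + 2,240×11.32 = 45,170.3; volume = 9,890 m³; S = 4.567 PSU
After stage 2: salt = 45,170.3 + 2,710×33.44 = 135,792.7; volume = 12,600 m³
S = 135,792.7 / 12,600 = 10.7772 PSU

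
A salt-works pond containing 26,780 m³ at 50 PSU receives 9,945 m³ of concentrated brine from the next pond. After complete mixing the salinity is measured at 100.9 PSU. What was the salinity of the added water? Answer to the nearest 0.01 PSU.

237.96 PSU

Salt balance: 26,780×50 + 9,945×S = 36,725×100.9
1,339,000 + 9,945·S = 3,705,552.5
S = (3,705,552.5 − 1,339,000) / 9,945 = 237.9641 PSU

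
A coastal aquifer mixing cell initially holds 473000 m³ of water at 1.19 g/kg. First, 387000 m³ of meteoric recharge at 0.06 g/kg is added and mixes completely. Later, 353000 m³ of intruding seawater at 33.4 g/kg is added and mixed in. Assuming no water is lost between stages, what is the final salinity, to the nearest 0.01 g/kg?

Mass of salt is conserved:
Initial salt = 473,000×1.19 = 562,870
After stage 1: salt = 562,870 + 387,000×0.06 = 586,090; volume = 860,000 m³; S = 0.682 g/kg
After stage 2: salt = 586,090 + 353,000×33.4 = 12,376,290; volume = 1,213,000 m³
S = 12,376,290 / 1,213,000 = 10.203 g/kg

10.20 g/kg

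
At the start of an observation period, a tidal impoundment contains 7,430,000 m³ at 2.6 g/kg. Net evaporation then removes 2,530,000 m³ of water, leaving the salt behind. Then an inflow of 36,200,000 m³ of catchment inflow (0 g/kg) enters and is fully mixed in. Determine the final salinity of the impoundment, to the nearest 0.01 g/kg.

0.47 g/kg

After evaporation: salt = 7,430,000×2.6 = 19,318,000; volume = 7,430,000 − 2,530,000 = 4,900,000 m³
After mixing: salt = 19,318,000 + 36,200,000×0 = 19,318,000; volume = 4,900,000 + 36,200,000 = 41,100,000 m³
S = 19,318,000 / 41,100,000 = 0.47 g/kg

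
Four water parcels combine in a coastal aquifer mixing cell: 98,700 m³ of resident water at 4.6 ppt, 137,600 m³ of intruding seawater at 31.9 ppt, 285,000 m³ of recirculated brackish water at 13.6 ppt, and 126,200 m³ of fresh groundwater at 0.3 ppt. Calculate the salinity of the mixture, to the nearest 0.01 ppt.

13.52 ppt

Total salt / total volume:
salt = 98,700×4.6 + 137,600×31.9 + 285,000×13.6 + 126,200×0.3 = 454,020 + 4,389,440 + 3,876,000 + 37,860 = 8,757,320
volume = 98,700 + 137,600 + 285,000 + 126,200 = 647,500 m³
S = 8,757,320 / 647,500 = 13.5248 ppt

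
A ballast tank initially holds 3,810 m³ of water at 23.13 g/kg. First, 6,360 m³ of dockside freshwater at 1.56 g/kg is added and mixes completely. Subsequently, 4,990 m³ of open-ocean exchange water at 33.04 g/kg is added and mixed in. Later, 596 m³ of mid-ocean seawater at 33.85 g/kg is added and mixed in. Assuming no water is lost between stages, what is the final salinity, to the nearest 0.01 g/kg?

Conserving salt mass:
Initial salt = 3,810×23.13 = 88,125.3
After stage 1: salt = 88,125.3 + 6,360×1.56 = 98,046.9; volume = 10,170 m³; S = 9.641 g/kg
After stage 2: salt = 98,046.9 + 4,990×33.04 = 262,916.5; volume = 15,160 m³; S = 17.343 g/kg
After stage 3: salt = 262,916.5 + 596×33.85 = 283,091.1; volume = 15,756 m³
S = 283,091.1 / 15,756 = 17.9672 g/kg

17.97 g/kg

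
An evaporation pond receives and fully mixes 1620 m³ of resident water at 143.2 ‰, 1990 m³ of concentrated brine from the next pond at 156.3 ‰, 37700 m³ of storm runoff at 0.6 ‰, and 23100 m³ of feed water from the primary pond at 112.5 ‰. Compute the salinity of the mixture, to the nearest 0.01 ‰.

49.13 ‰

Weighted by volume,
salt = 1,620×143.2 + 1,990×156.3 + 37,700×0.6 + 23,100×112.5 = 231,984 + 311,037 + 22,620 + 2,598,750 = 3,164,391
volume = 1,620 + 1,990 + 37,700 + 23,100 = 64,410 m³
S = 3,164,391 / 64,410 = 49.1289 ‰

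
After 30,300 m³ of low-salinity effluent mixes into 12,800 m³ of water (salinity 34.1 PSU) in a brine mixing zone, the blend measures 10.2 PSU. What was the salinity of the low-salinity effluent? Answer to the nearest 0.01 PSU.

0.10 PSU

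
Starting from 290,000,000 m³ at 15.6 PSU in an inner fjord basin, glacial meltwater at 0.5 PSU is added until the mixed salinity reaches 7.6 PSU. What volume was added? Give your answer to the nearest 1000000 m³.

327000000 m³

Salt balance: 290,000,000×15.6 + V×0.5 = (290,000,000+V)×7.6
4,524,000,000 + 0.5V = 2,204,000,000 + 7.6V
2,320,000,000 = 7.1V
V = 326,760,563.38 m³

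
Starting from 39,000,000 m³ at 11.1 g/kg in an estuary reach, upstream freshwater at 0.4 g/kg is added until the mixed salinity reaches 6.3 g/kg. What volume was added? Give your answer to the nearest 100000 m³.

31700000 m³

Salt balance: 39,000,000×11.1 + V×0.4 = (39,000,000+V)×6.3
432,900,000 + 0.4V = 245,700,000 + 6.3V
187,200,000 = 5.9V
V = 31,728,813.56 m³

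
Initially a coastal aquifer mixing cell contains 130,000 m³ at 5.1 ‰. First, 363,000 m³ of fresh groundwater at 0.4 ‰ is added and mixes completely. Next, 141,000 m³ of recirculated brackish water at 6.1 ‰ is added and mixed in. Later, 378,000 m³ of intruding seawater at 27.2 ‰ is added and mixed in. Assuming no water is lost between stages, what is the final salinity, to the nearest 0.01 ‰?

Total salt / total volume:
Initial salt = 130,000×5.1 = 663,000
After stage 1: salt = 663,000 + 363,000×0.4 = 808,200; volume = 493,000 m³; S = 1.639 ‰
After stage 2: salt = 808,200 + 141,000×6.1 = 1,668,300; volume = 634,000 m³; S = 2.631 ‰
After stage 3: salt = 1,668,300 + 378,000×27.2 = 11,949,900; volume = 1,012,000 m³
S = 11,949,900 / 1,012,000 = 11.8082 ‰

11.81 ‰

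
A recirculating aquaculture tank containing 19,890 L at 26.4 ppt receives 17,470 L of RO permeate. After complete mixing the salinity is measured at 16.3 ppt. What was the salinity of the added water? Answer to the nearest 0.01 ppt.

4.80 ppt

Salt balance: 19,890×26.4 + 17,470×S = 37,360×16.3
525,096 + 17,470·S = 608,968
S = (608,968 − 525,096) / 17,470 = 4.8009 ppt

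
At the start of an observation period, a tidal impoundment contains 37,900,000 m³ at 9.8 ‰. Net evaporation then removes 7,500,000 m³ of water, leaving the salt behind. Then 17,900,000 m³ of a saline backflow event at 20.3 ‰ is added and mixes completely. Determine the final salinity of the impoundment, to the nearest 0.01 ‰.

15.21 ‰

After evaporation: salt = 37,900,000×9.8 = 371,420,000; volume = 37,900,000 − 7,500,000 = 30,400,000 m³
After mixing: salt = 371,420,000 + 17,900,000×20.3 = 734,790,000; volume = 30,400,000 + 17,900,000 = 48,300,000 m³
S = 734,790,000 / 48,300,000 = 15.213 ‰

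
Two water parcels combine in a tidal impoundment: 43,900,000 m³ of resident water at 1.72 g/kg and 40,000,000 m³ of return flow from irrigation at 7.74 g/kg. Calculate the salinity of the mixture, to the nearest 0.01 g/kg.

Total salt / total volume:
salt = 43,900,000×1.72 + 40,000,000×7.74 = 75,508,000 + 309,600,000 = 385,108,000
volume = 43,900,000 + 40,000,000 = 83,900,000 m³
S = 385,108,000 / 83,900,000 = 4.5901 g/kg

4.59 g/kg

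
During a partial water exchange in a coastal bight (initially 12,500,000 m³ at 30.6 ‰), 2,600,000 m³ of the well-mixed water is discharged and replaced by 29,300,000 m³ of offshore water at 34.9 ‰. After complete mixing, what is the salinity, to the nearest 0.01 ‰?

Remaining after removal: 9,900,000 m³ at 30.6 ‰ (salt = 302,940,000)
After addition: salt = 302,940,000 + 29,300,000×34.9 = 1,325,510,000; volume = 39,200,000 m³
S = 1,325,510,000 / 39,200,000 = 33.814 ‰

33.81 ‰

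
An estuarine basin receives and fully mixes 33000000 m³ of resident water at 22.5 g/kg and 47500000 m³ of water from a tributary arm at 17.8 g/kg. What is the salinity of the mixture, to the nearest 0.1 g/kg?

Conserving salt mass:
salt = 33,000,000×22.5 + 47,500,000×17.8 = 742,500,000 + 845,500,000 = 1,588,000,000
volume = 33,000,000 + 47,500,000 = 80,500,000 m³
S = 1,588,000,000 / 80,500,000 = 19.727 g/kg

19.7 g/kg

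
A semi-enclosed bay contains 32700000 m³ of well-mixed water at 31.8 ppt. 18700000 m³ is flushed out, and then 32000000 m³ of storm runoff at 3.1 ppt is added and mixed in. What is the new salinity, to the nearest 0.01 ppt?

11.83 ppt

Remaining after removal: 14,000,000 m³ at 31.8 ppt (salt = 445,200,000)
After addition: salt = 445,200,000 + 32,000,000×3.1 = 544,400,000; volume = 46,000,000 m³
S = 544,400,000 / 46,000,000 = 11.8348 ppt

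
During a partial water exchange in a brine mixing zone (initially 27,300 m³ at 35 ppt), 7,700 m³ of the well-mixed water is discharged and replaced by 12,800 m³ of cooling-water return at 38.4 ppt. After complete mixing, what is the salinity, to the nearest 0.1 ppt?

Remaining after removal: 19,600 m³ at 35 ppt (salt = 686,000)
After addition: salt = 686,000 + 12,800×38.4 = 1,177,520; volume = 32,400 m³
S = 1,177,520 / 32,400 = 36.3432 ppt

36.3 ppt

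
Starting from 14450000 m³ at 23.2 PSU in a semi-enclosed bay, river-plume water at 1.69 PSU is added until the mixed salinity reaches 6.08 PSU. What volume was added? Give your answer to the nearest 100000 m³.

Salt balance: 14,450,000×23.2 + V×1.69 = (14,450,000+V)×6.08
335,240,000 + 1.69V = 87,856,000 + 6.08V
247,384,000 = 4.39V
V = 56,351,708.43 m³

56400000 m³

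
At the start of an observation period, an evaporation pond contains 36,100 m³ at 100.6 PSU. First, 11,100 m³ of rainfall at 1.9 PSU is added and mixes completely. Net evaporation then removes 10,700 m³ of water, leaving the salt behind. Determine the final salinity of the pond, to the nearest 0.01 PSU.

100.08 PSU

After mixing: salt = 36,100×100.6 + 11,100×1.9 = 3,652,750; volume = 47,200 m³
After evaporation: salt unchanged = 3,652,750; volume = 47,200 − 10,700 = 36,500 m³
S = 3,652,750 / 36,500 = 100.0753 PSU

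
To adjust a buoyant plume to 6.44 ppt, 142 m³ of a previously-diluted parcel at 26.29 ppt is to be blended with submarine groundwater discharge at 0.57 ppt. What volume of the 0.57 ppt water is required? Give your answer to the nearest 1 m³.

480 m³

Salt balance: 142×26.29 + V×0.57 = (142+V)×6.44
3,733.18 + 0.57V = 914.48 + 6.44V
2,818.7 = 5.87V
V = 480.19 m³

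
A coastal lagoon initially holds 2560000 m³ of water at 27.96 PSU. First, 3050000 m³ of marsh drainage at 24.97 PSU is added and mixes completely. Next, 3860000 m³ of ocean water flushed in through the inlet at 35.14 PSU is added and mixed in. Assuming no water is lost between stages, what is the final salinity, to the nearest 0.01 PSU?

29.92 PSU

Conserving salt mass:
Initial salt = 2,560,000×27.96 = 71,577,600
After stage 1: salt = 71,577,600 + 3,050,000×24.97 = 147,736,100; volume = 5,610,000 m³; S = 26.334 PSU
After stage 2: salt = 147,736,100 + 3,860,000×35.14 = 283,376,500; volume = 9,470,000 m³
S = 283,376,500 / 9,470,000 = 29.9236 PSU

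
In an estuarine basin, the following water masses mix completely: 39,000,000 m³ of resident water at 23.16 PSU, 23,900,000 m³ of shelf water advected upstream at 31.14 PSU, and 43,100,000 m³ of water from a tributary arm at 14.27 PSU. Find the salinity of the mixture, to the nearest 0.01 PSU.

Total salt / total volume:
salt = 39,000,000×23.16 + 23,900,000×31.14 + 43,100,000×14.27 = 903,240,000 + 744,246,000 + 615,037,000 = 2,262,523,000
volume = 39,000,000 + 23,900,000 + 43,100,000 = 106,000,000 m³
S = 2,262,523,000 / 106,000,000 = 21.3446 PSU

21.34 PSU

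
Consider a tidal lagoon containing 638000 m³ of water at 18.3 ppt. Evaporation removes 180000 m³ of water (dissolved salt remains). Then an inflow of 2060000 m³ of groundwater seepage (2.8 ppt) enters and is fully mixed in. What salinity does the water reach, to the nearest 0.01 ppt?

6.93 ppt

After evaporation: salt = 638,000×18.3 = 11,675,400; volume = 638,000 − 180,000 = 458,000 m³
After mixing: salt = 11,675,400 + 2,060,000×2.8 = 17,443,400; volume = 458,000 + 2,060,000 = 2,518,000 m³
S = 17,443,400 / 2,518,000 = 6.9275 ppt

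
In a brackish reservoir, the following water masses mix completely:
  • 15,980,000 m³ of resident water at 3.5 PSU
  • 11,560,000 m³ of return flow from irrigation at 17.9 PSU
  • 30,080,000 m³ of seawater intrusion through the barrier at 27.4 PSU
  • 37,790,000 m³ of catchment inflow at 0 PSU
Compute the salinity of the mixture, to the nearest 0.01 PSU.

By conservation of dissolved salt,
salt = 15,980,000×3.5 + 11,560,000×17.9 + 30,080,000×27.4 + 37,790,000×0 = 55,930,000 + 206,924,000 + 824,192,000 + 0 = 1,087,046,000
volume = 15,980,000 + 11,560,000 + 30,080,000 + 37,790,000 = 95,410,000 m³
S = 1,087,046,000 / 95,410,000 = 11.3934 PSU

11.39 PSU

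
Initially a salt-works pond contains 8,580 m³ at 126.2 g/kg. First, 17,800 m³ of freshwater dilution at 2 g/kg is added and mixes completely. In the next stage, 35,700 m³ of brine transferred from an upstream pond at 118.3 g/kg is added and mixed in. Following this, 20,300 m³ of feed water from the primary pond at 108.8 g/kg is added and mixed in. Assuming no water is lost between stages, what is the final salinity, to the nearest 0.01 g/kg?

91.65 g/kg

Salt balance:
Initial salt = 8,580×126.2 = 1,082,796
After stage 1: salt = 1,082,796 + 17,800×2 = 1,118,396; volume = 26,380 m³; S = 42.396 g/kg
After stage 2: salt = 1,118,396 + 35,700×118.3 = 5,341,706; volume = 62,080 m³; S = 86.046 g/kg
After stage 3: salt = 5,341,706 + 20,300×108.8 = 7,550,346; volume = 82,380 m³
S = 7,550,346 / 82,380 = 91.6527 g/kg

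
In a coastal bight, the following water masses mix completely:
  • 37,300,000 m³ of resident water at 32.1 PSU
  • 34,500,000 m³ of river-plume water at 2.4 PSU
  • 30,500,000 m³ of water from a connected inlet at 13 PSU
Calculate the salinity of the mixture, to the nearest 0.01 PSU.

Mass of salt is conserved:
salt = 37,300,000×32.1 + 34,500,000×2.4 + 30,500,000×13 = 1,197,330,000 + 82,800,000 + 396,500,000 = 1,676,630,000
volume = 37,300,000 + 34,500,000 + 30,500,000 = 102,300,000 m³
S = 1,676,630,000 / 102,300,000 = 16.3893 PSU

16.39 PSU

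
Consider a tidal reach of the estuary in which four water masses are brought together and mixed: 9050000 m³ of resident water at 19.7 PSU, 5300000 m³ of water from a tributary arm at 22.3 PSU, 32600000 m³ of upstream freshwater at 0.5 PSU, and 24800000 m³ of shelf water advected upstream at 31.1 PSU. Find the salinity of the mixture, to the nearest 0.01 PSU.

15.11 PSU

Weighted by volume,
salt = 9,050,000×19.7 + 5,300,000×22.3 + 32,600,000×0.5 + 24,800,000×31.1 = 178,285,000 + 118,190,000 + 16,300,000 + 771,280,000 = 1,084,055,000
volume = 9,050,000 + 5,300,000 + 32,600,000 + 24,800,000 = 71,750,000 m³
S = 1,084,055,000 / 71,750,000 = 15.1088 PSU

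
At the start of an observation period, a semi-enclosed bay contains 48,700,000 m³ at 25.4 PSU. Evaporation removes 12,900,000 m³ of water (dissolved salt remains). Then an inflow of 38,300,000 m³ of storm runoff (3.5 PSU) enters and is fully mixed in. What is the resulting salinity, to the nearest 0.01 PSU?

18.50 PSU

After evaporation: salt = 48,700,000×25.4 = 1,236,980,000; volume = 48,700,000 − 12,900,000 = 35,800,000 m³
After mixing: salt = 1,236,980,000 + 38,300,000×3.5 = 1,371,030,000; volume = 35,800,000 + 38,300,000 = 74,100,000 m³
S = 1,371,030,000 / 74,100,000 = 18.5024 PSU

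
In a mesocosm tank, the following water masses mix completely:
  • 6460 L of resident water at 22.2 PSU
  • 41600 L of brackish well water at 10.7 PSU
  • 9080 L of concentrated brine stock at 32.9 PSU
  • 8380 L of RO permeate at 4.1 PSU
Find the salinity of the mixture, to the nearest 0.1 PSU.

Total salt / total volume:
salt = 6,460×22.2 + 41,600×10.7 + 9,080×32.9 + 8,380×4.1 = 143,412 + 445,120 + 298,732 + 34,358 = 921,622
volume = 6,460 + 41,600 + 9,080 + 8,380 = 65,520 L
S = 921,622 / 65,520 = 14.066 PSU

14.1 PSU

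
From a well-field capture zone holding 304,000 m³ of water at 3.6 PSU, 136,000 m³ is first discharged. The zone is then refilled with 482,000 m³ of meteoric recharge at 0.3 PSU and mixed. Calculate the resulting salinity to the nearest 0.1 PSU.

1.2 PSU

Remaining after removal: 168,000 m³ at 3.6 PSU (salt = 604,800)
After addition: salt = 604,800 + 482,000×0.3 = 749,400; volume = 650,000 m³
S = 749,400 / 650,000 = 1.1529 PSU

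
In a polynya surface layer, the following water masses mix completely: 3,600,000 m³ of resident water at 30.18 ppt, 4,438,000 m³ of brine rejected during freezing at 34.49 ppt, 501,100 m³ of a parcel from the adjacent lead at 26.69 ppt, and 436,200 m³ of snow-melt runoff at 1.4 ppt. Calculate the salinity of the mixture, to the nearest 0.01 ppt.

30.72 ppt

Conserving salt mass:
salt = 3,600,000×30.18 + 4,438,000×34.49 + 501,100×26.69 + 436,200×1.4 = 108,648,000 + 153,066,620 + 13,374,359 + 610,680 = 275,699,659
volume = 3,600,000 + 4,438,000 + 501,100 + 436,200 = 8,975,300 m³
S = 275,699,659 / 8,975,300 = 30.7176 ppt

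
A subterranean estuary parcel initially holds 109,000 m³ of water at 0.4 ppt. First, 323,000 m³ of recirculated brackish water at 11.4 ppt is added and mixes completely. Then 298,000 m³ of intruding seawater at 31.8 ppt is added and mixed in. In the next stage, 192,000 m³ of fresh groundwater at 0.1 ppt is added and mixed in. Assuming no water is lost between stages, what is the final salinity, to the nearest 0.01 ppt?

14.34 ppt

Total salt / total volume:
Initial salt = 109,000×0.4 = 43,600
After stage 1: salt = 43,600 + 323,000×11.4 = 3,725,800; volume = 432,000 m³; S = 8.625 ppt
After stage 2: salt = 3,725,800 + 298,000×31.8 = 13,202,200; volume = 730,000 m³; S = 18.085 ppt
After stage 3: salt = 13,202,200 + 192,000×0.1 = 13,221,400; volume = 922,000 m³
S = 13,221,400 / 922,000 = 14.3399 ppt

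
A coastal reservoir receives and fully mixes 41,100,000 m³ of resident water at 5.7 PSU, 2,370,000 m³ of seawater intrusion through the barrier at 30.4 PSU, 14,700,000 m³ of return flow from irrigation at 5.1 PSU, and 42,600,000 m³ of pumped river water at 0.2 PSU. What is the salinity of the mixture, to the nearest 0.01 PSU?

3.87 PSU

Weighted by volume,
salt = 41,100,000×5.7 + 2,370,000×30.4 + 14,700,000×5.1 + 42,600,000×0.2 = 234,270,000 + 72,048,000 + 74,970,000 + 8,520,000 = 389,808,000
volume = 41,100,000 + 2,370,000 + 14,700,000 + 42,600,000 = 100,770,000 m³
S = 389,808,000 / 100,770,000 = 3.8683 PSU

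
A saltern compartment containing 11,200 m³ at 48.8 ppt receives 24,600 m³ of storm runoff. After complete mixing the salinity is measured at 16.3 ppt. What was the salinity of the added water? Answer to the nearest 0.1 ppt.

Salt balance: 11,200×48.8 + 24,600×S = 35,800×16.3
546,560 + 24,600·S = 583,540
S = (583,540 − 546,560) / 24,600 = 1.5033 ppt

1.5 ppt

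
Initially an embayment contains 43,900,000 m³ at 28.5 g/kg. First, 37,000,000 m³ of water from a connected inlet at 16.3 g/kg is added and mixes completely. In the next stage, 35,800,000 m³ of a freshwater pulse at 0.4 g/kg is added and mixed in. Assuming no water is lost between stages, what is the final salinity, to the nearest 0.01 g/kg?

16.01 g/kg

Total salt / total volume:
Initial salt = 43,900,000×28.5 = 1,251,150,000
After stage 1: salt = 1,251,150,000 + 37,000,000×16.3 = 1,854,250,000; volume = 80,900,000 m³; S = 22.92 g/kg
After stage 2: salt = 1,854,250,000 + 35,800,000×0.4 = 1,868,570,000; volume = 116,700,000 m³
S = 1,868,570,000 / 116,700,000 = 16.0117 g/kg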